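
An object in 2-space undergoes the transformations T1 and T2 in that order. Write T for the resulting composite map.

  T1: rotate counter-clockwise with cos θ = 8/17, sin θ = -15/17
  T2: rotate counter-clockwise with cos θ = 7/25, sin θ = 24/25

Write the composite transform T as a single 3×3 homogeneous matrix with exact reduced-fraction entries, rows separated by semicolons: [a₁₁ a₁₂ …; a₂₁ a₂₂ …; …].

T1 = [8/17 15/17 0; -15/17 8/17 0; 0 0 1]
T2·T1 = [416/425 -87/425 0; 87/425 416/425 0; 0 0 1]

T = [416/425 -87/425 0; 87/425 416/425 0; 0 0 1]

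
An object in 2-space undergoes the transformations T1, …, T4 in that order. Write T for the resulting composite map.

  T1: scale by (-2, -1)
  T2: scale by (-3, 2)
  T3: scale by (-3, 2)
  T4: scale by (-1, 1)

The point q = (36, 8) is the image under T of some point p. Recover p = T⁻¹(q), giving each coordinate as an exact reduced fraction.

p = (2, -2)

T1 = [-2 0 0; 0 -1 0; 0 0 1]
T2·T1 = [6 0 0; 0 -2 0; 0 0 1]
T3·…·T1 = [-18 0 0; 0 -4 0; 0 0 1]
T4·…·T1 = [18 0 0; 0 -4 0; 0 0 1]
det M = -72; M⁻¹ = [1/18 0 0; 0 -1/4 0; 0 0 1]
M⁻¹ · (36, 8)ᵀ = (2, -2)ᵀ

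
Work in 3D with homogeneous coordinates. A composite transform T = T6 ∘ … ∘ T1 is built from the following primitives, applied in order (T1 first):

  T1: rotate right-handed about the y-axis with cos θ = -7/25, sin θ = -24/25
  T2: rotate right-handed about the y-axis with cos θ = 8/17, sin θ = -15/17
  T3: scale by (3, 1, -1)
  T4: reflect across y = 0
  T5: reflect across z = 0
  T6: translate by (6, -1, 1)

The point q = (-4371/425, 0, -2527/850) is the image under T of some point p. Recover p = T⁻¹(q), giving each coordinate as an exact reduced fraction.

p = (9/2, -1, 5)

T1 = [-7/25 0 -24/25 0; 0 1 0 0; 24/25 0 -7/25 0; 0 0 0 1]
T2·T1 = [-416/425 0 -87/425 0; 0 1 0 0; 87/425 0 -416/425 0; 0 0 0 1]
T3·…·T1 = [-1248/425 0 -261/425 0; 0 1 0 0; -87/425 0 416/425 0; 0 0 0 1]
T4·…·T1 = [-1248/425 0 -261/425 0; 0 -1 0 0; -87/425 0 416/425 0; 0 0 0 1]
T5·…·T1 = [-1248/425 0 -261/425 0; 0 -1 0 0; 87/425 0 -416/425 0; 0 0 0 1]
T6·…·T1 = [-1248/425 0 -261/425 6; 0 -1 0 -1; 87/425 0 -416/425 1; 0 0 0 1]
det M = -3; M⁻¹ = [-416/1275 0 87/425 149/85; 0 -1 0 -1; -29/425 0 -416/425 118/85; 0 0 0 1]
M⁻¹ · (-4371/425, 0, -2527/850)ᵀ = (9/2, -1, 5)ᵀ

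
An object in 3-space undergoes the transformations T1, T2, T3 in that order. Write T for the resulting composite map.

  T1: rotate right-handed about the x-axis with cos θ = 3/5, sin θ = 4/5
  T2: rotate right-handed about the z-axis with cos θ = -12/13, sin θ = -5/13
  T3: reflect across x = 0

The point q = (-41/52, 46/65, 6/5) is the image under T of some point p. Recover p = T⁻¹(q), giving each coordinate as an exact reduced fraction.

T1 = [1 0 0 0; 0 3/5 -4/5 0; 0 4/5 3/5 0; 0 0 0 1]
T2·T1 = [-12/13 3/13 -4/13 0; -5/13 -36/65 48/65 0; 0 4/5 3/5 0; 0 0 0 1]
T3·…·T1 = [12/13 -3/13 4/13 0; -5/13 -36/65 48/65 0; 0 4/5 3/5 0; 0 0 0 1]
det M = -1; M⁻¹ = [12/13 -5/13 0 0; -3/13 -36/65 4/5 0; 4/13 48/65 3/5 0; 0 0 0 1]
M⁻¹ · (-41/52, 46/65, 6/5)ᵀ = (-1, 3/4, 1)ᵀ

p = (-1, 3/4, 1)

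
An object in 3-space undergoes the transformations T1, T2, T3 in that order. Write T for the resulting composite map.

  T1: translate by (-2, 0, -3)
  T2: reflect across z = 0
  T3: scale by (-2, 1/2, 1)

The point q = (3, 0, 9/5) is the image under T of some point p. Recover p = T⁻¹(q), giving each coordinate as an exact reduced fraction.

T1 = [1 0 0 -2; 0 1 0 0; 0 0 1 -3; 0 0 0 1]
T2·T1 = [1 0 0 -2; 0 1 0 0; 0 0 -1 3; 0 0 0 1]
T3·…·T1 = [-2 0 0 4; 0 1/2 0 0; 0 0 -1 3; 0 0 0 1]
det M = 1; M⁻¹ = [-1/2 0 0 2; 0 2 0 0; 0 0 -1 3; 0 0 0 1]
M⁻¹ · (3, 0, 9/5)ᵀ = (1/2, 0, 6/5)ᵀ

p = (1/2, 0, 6/5)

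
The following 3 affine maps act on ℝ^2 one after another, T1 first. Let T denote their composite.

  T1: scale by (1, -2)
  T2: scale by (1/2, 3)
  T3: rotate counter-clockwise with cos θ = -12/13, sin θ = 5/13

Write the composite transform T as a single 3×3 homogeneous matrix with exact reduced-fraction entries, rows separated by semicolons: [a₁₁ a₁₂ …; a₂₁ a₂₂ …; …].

T = [-6/13 30/13 0; 5/26 72/13 0; 0 0 1]

T1 = [1 0 0; 0 -2 0; 0 0 1]
T2·T1 = [1/2 0 0; 0 -6 0; 0 0 1]
T3·…·T1 = [-6/13 30/13 0; 5/26 72/13 0; 0 0 1]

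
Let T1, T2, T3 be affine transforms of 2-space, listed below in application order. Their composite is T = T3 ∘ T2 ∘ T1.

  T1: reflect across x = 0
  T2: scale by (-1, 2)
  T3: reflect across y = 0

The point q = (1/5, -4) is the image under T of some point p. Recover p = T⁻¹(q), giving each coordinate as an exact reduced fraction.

T1 = [-1 0 0; 0 1 0; 0 0 1]
T2·T1 = [1 0 0; 0 2 0; 0 0 1]
T3·…·T1 = [1 0 0; 0 -2 0; 0 0 1]
det M = -2; M⁻¹ = [1 0 0; 0 -1/2 0; 0 0 1]
M⁻¹ · (1/5, -4)ᵀ = (1/5, 2)ᵀ

p = (1/5, 2)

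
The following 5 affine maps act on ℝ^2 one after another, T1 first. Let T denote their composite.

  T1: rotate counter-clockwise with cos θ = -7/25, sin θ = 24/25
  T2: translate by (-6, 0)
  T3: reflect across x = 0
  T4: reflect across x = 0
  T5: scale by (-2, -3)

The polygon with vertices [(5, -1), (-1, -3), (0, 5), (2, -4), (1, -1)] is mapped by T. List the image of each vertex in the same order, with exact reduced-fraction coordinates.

T1 rotate counter-clockwise with cos θ = -7/25, sin θ = 24/25: (5, -1) → (-11/25, 127/25); (-1, -3) → (79/25, -3/25); (0, 5) → (-24/5, -7/5); (2, -4) → (82/25, 76/25); (1, -1) → (17/25, 31/25)
T2 translate by (-6, 0): (-11/25, 127/25) → (-161/25, 127/25); (79/25, -3/25) → (-71/25, -3/25); (-24/5, -7/5) → (-54/5, -7/5); (82/25, 76/25) → (-68/25, 76/25); (17/25, 31/25) → (-133/25, 31/25)
T3 reflect across x = 0: (-161/25, 127/25) → (161/25, 127/25); (-71/25, -3/25) → (71/25, -3/25); (-54/5, -7/5) → (54/5, -7/5); (-68/25, 76/25) → (68/25, 76/25); (-133/25, 31/25) → (133/25, 31/25)
T4 reflect across x = 0: (161/25, 127/25) → (-161/25, 127/25); (71/25, -3/25) → (-71/25, -3/25); (54/5, -7/5) → (-54/5, -7/5); (68/25, 76/25) → (-68/25, 76/25); (133/25, 31/25) → (-133/25, 31/25)
T5 scale by (-2, -3): (-161/25, 127/25) → (322/25, -381/25); (-71/25, -3/25) → (142/25, 9/25); (-54/5, -7/5) → (108/5, 21/5); (-68/25, 76/25) → (136/25, -228/25); (-133/25, 31/25) → (266/25, -93/25)

image vertices: (322/25, -381/25), (142/25, 9/25), (108/5, 21/5), (136/25, -228/25), (266/25, -93/25)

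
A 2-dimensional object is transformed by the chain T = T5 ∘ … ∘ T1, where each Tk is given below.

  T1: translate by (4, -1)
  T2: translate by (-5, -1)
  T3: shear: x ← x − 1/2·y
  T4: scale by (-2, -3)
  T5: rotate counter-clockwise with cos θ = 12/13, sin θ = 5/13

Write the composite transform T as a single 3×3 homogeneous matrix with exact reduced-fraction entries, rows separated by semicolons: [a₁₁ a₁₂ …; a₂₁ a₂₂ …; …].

T = [-24/13 27/13 -30/13; -10/13 -31/13 72/13; 0 0 1]

T1 = [1 0 4; 0 1 -1; 0 0 1]
T2·T1 = [1 0 -1; 0 1 -2; 0 0 1]
T3·…·T1 = [1 -1/2 0; 0 1 -2; 0 0 1]
T4·…·T1 = [-2 1 0; 0 -3 6; 0 0 1]
T5·…·T1 = [-24/13 27/13 -30/13; -10/13 -31/13 72/13; 0 0 1]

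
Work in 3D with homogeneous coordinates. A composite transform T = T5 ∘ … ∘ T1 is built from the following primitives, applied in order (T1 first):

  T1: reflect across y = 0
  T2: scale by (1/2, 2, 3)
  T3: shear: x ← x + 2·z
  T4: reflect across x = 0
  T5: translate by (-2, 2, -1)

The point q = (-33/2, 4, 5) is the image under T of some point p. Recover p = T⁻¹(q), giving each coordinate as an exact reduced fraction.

p = (5, -1, 2)

T1 = [1 0 0 0; 0 -1 0 0; 0 0 1 0; 0 0 0 1]
T2·T1 = [1/2 0 0 0; 0 -2 0 0; 0 0 3 0; 0 0 0 1]
T3·…·T1 = [1/2 0 6 0; 0 -2 0 0; 0 0 3 0; 0 0 0 1]
T4·…·T1 = [-1/2 0 -6 0; 0 -2 0 0; 0 0 3 0; 0 0 0 1]
T5·…·T1 = [-1/2 0 -6 -2; 0 -2 0 2; 0 0 3 -1; 0 0 0 1]
det M = 3; M⁻¹ = [-2 0 -4 -8; 0 -1/2 0 1; 0 0 1/3 1/3; 0 0 0 1]
M⁻¹ · (-33/2, 4, 5)ᵀ = (5, -1, 2)ᵀ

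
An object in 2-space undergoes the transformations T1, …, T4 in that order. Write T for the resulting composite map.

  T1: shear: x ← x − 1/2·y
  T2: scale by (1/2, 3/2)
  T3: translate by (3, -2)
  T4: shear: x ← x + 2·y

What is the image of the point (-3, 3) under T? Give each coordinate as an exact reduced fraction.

T1 shear: x ← x − 1/2·y: (-3, 3) → (-9/2, 3)
T2 scale by (1/2, 3/2): (-9/2, 3) → (-9/4, 9/2)
T3 translate by (3, -2): (-9/4, 9/2) → (3/4, 5/2)
T4 shear: x ← x + 2·y: (3/4, 5/2) → (23/4, 5/2)

T(p) = (23/4, 5/2)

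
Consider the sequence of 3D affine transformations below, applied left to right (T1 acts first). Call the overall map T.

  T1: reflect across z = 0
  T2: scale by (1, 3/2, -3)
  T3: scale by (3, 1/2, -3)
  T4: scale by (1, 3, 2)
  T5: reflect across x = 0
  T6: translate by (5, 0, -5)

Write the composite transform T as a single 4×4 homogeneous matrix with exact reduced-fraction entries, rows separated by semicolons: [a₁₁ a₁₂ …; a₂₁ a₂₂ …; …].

T = [-3 0 0 5; 0 9/4 0 0; 0 0 -18 -5; 0 0 0 1]

T1 = [1 0 0 0; 0 1 0 0; 0 0 -1 0; 0 0 0 1]
T2·T1 = [1 0 0 0; 0 3/2 0 0; 0 0 3 0; 0 0 0 1]
T3·…·T1 = [3 0 0 0; 0 3/4 0 0; 0 0 -9 0; 0 0 0 1]
T4·…·T1 = [3 0 0 0; 0 9/4 0 0; 0 0 -18 0; 0 0 0 1]
T5·…·T1 = [-3 0 0 0; 0 9/4 0 0; 0 0 -18 0; 0 0 0 1]
T6·…·T1 = [-3 0 0 5; 0 9/4 0 0; 0 0 -18 -5; 0 0 0 1]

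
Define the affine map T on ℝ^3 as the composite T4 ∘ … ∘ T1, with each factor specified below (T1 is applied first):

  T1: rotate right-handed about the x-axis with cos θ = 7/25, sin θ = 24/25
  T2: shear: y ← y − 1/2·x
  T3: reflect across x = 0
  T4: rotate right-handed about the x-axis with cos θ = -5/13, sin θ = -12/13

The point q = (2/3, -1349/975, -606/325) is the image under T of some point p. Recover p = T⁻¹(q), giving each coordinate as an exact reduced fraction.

T1 = [1 0 0 0; 0 7/25 -24/25 0; 0 24/25 7/25 0; 0 0 0 1]
T2·T1 = [1 0 0 0; -1/2 7/25 -24/25 0; 0 24/25 7/25 0; 0 0 0 1]
T3·…·T1 = [-1 0 0 0; -1/2 7/25 -24/25 0; 0 24/25 7/25 0; 0 0 0 1]
T4·…·T1 = [-1 0 0 0; 5/26 253/325 204/325 0; 6/13 -204/325 253/325 0; 0 0 0 1]
det M = -1; M⁻¹ = [-1 0 0 0; -7/50 253/325 -204/325 0; 12/25 204/325 253/325 0; 0 0 0 1]
M⁻¹ · (2/3, -1349/975, -606/325)ᵀ = (-2/3, 0, -2)ᵀ

p = (-2/3, 0, -2)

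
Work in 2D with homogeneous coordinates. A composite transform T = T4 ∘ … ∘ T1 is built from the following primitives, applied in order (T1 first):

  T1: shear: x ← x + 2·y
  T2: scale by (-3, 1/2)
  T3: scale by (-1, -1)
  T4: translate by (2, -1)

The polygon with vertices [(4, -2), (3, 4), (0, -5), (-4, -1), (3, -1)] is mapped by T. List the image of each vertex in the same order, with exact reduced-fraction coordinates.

image vertices: (2, 0), (35, -3), (-28, 3/2), (-16, -1/2), (5, -1/2)

T1 shear: x ← x + 2·y: (4, -2) → (0, -2); (3, 4) → (11, 4); (0, -5) → (-10, -5); (-4, -1) → (-6, -1); (3, -1) → (1, -1)
T2 scale by (-3, 1/2): (0, -2) → (0, -1); (11, 4) → (-33, 2); (-10, -5) → (30, -5/2); (-6, -1) → (18, -1/2); (1, -1) → (-3, -1/2)
T3 scale by (-1, -1): (0, -1) → (0, 1); (-33, 2) → (33, -2); (30, -5/2) → (-30, 5/2); (18, -1/2) → (-18, 1/2); (-3, -1/2) → (3, 1/2)
T4 translate by (2, -1): (0, 1) → (2, 0); (33, -2) → (35, -3); (-30, 5/2) → (-28, 3/2); (-18, 1/2) → (-16, -1/2); (3, 1/2) → (5, -1/2)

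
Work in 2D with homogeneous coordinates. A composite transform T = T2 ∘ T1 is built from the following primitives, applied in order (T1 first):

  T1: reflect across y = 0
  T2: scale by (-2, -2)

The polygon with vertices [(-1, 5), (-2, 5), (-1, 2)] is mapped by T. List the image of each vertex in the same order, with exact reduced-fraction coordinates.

T1 reflect across y = 0: (-1, 5) → (-1, -5); (-2, 5) → (-2, -5); (-1, 2) → (-1, -2)
T2 scale by (-2, -2): (-1, -5) → (2, 10); (-2, -5) → (4, 10); (-1, -2) → (2, 4)

image vertices: (2, 10), (4, 10), (2, 4)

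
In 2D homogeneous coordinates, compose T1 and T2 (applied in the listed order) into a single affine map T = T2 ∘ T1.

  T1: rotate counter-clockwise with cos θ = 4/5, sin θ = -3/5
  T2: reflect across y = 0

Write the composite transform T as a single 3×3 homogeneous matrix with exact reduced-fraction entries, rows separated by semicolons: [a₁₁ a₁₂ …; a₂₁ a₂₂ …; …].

T1 = [4/5 3/5 0; -3/5 4/5 0; 0 0 1]
T2·T1 = [4/5 3/5 0; 3/5 -4/5 0; 0 0 1]

T = [4/5 3/5 0; 3/5 -4/5 0; 0 0 1]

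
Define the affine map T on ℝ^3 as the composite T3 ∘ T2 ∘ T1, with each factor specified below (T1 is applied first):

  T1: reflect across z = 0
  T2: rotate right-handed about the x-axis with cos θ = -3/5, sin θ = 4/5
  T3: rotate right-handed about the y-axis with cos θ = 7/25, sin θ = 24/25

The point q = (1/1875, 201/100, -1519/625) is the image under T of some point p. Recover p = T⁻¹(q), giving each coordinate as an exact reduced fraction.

T1 = [1 0 0 0; 0 1 0 0; 0 0 -1 0; 0 0 0 1]
T2·T1 = [1 0 0 0; 0 -3/5 4/5 0; 0 4/5 3/5 0; 0 0 0 1]
T3·…·T1 = [7/25 96/125 72/125 0; 0 -3/5 4/5 0; -24/25 28/125 21/125 0; 0 0 0 1]
det M = -1; M⁻¹ = [7/25 0 -24/25 0; 96/125 -3/5 28/125 0; 72/125 4/5 21/125 0; 0 0 0 1]
M⁻¹ · (1/1875, 201/100, -1519/625)ᵀ = (7/3, -7/4, 6/5)ᵀ

p = (7/3, -7/4, 6/5)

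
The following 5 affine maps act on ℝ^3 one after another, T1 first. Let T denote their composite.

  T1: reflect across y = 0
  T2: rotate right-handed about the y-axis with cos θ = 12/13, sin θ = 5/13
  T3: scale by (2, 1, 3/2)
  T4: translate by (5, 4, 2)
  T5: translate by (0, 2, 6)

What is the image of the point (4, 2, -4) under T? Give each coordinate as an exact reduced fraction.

T1 reflect across y = 0: (4, 2, -4) → (4, -2, -4)
T2 rotate right-handed about the y-axis with cos θ = 12/13, sin θ = 5/13: (4, -2, -4) → (28/13, -2, -68/13)
T3 scale by (2, 1, 3/2): (28/13, -2, -68/13) → (56/13, -2, -102/13)
T4 translate by (5, 4, 2): (56/13, -2, -102/13) → (121/13, 2, -76/13)
T5 translate by (0, 2, 6): (121/13, 2, -76/13) → (121/13, 4, 2/13)

T(p) = (121/13, 4, 2/13)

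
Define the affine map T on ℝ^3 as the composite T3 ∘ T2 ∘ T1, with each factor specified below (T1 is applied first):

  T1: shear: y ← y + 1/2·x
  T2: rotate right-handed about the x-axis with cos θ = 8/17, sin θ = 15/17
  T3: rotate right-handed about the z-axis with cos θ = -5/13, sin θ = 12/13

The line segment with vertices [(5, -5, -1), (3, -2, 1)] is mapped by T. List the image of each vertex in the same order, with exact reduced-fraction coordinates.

T1 shear: y ← y + 1/2·x: (5, -5, -1) → (5, -5/2, -1); (3, -2, 1) → (3, -1/2, 1)
T2 rotate right-handed about the x-axis with cos θ = 8/17, sin θ = 15/17: (5, -5/2, -1) → (5, -5/17, -91/34); (3, -1/2, 1) → (3, -19/17, 1/34)
T3 rotate right-handed about the z-axis with cos θ = -5/13, sin θ = 12/13: (5, -5/17, -91/34) → (-365/221, 1045/221, -91/34); (3, -19/17, 1/34) → (-27/221, 707/221, 1/34)

image vertices: (-365/221, 1045/221, -91/34), (-27/221, 707/221, 1/34)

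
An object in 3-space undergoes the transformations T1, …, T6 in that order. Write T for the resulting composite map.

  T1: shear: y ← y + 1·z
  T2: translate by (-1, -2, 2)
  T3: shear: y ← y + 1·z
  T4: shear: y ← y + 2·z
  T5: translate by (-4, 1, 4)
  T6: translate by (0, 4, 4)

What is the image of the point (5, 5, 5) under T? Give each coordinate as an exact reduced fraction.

T1 shear: y ← y + 1·z: (5, 5, 5) → (5, 10, 5)
T2 translate by (-1, -2, 2): (5, 10, 5) → (4, 8, 7)
T3 shear: y ← y + 1·z: (4, 8, 7) → (4, 15, 7)
T4 shear: y ← y + 2·z: (4, 15, 7) → (4, 29, 7)
T5 translate by (-4, 1, 4): (4, 29, 7) → (0, 30, 11)
T6 translate by (0, 4, 4): (0, 30, 11) → (0, 34, 15)

T(p) = (0, 34, 15)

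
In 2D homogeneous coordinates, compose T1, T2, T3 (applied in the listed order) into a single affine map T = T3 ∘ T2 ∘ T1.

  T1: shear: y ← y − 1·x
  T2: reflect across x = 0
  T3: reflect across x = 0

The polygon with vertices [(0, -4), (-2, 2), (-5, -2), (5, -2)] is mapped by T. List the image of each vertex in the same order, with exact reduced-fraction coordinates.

image vertices: (0, -4), (-2, 4), (-5, 3), (5, -7)

T1 shear: y ← y − 1·x: (0, -4) → (0, -4); (-2, 2) → (-2, 4); (-5, -2) → (-5, 3); (5, -2) → (5, -7)
T2 reflect across x = 0: (0, -4) → (0, -4); (-2, 4) → (2, 4); (-5, 3) → (5, 3); (5, -7) → (-5, -7)
T3 reflect across x = 0: (0, -4) → (0, -4); (2, 4) → (-2, 4); (5, 3) → (-5, 3); (-5, -7) → (5, -7)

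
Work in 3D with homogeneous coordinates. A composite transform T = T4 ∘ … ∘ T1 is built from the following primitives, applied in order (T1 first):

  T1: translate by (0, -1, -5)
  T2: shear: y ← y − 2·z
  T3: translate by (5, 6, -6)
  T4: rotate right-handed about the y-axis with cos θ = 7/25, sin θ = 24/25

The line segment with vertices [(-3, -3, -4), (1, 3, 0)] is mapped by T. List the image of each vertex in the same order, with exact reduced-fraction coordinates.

T1 translate by (0, -1, -5): (-3, -3, -4) → (-3, -4, -9); (1, 3, 0) → (1, 2, -5)
T2 shear: y ← y − 2·z: (-3, -4, -9) → (-3, 14, -9); (1, 2, -5) → (1, 12, -5)
T3 translate by (5, 6, -6): (-3, 14, -9) → (2, 20, -15); (1, 12, -5) → (6, 18, -11)
T4 rotate right-handed about the y-axis with cos θ = 7/25, sin θ = 24/25: (2, 20, -15) → (-346/25, 20, -153/25); (6, 18, -11) → (-222/25, 18, -221/25)

image vertices: (-346/25, 20, -153/25), (-222/25, 18, -221/25)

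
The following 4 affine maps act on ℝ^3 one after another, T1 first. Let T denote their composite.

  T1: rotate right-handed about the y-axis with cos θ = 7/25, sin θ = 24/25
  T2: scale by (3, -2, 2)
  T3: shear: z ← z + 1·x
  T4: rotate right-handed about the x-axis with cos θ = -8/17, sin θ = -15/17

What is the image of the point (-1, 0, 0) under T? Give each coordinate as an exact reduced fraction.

T(p) = (-21/25, 81/85, -216/425)

T1 rotate right-handed about the y-axis with cos θ = 7/25, sin θ = 24/25: (-1, 0, 0) → (-7/25, 0, 24/25)
T2 scale by (3, -2, 2): (-7/25, 0, 24/25) → (-21/25, 0, 48/25)
T3 shear: z ← z + 1·x: (-21/25, 0, 48/25) → (-21/25, 0, 27/25)
T4 rotate right-handed about the x-axis with cos θ = -8/17, sin θ = -15/17: (-21/25, 0, 27/25) → (-21/25, 81/85, -216/425)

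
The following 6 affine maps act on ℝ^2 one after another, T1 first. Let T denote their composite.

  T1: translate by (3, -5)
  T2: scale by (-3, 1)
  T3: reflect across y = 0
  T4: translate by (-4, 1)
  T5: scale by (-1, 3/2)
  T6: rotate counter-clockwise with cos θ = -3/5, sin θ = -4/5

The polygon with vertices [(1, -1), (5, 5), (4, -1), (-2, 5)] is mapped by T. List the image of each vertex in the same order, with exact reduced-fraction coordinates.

T1 translate by (3, -5): (1, -1) → (4, -6); (5, 5) → (8, 0); (4, -1) → (7, -6); (-2, 5) → (1, 0)
T2 scale by (-3, 1): (4, -6) → (-12, -6); (8, 0) → (-24, 0); (7, -6) → (-21, -6); (1, 0) → (-3, 0)
T3 reflect across y = 0: (-12, -6) → (-12, 6); (-24, 0) → (-24, 0); (-21, -6) → (-21, 6); (-3, 0) → (-3, 0)
T4 translate by (-4, 1): (-12, 6) → (-16, 7); (-24, 0) → (-28, 1); (-21, 6) → (-25, 7); (-3, 0) → (-7, 1)
T5 scale by (-1, 3/2): (-16, 7) → (16, 21/2); (-28, 1) → (28, 3/2); (-25, 7) → (25, 21/2); (-7, 1) → (7, 3/2)
T6 rotate counter-clockwise with cos θ = -3/5, sin θ = -4/5: (16, 21/2) → (-6/5, -191/10); (28, 3/2) → (-78/5, -233/10); (25, 21/2) → (-33/5, -263/10); (7, 3/2) → (-3, -13/2)

image vertices: (-6/5, -191/10), (-78/5, -233/10), (-33/5, -263/10), (-3, -13/2)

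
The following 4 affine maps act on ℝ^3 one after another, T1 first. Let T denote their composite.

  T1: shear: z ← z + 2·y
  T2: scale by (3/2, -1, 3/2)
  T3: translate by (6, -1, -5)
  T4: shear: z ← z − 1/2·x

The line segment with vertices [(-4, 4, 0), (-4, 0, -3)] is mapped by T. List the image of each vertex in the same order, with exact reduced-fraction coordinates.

image vertices: (0, -5, 7), (0, -1, -19/2)

T1 shear: z ← z + 2·y: (-4, 4, 0) → (-4, 4, 8); (-4, 0, -3) → (-4, 0, -3)
T2 scale by (3/2, -1, 3/2): (-4, 4, 8) → (-6, -4, 12); (-4, 0, -3) → (-6, 0, -9/2)
T3 translate by (6, -1, -5): (-6, -4, 12) → (0, -5, 7); (-6, 0, -9/2) → (0, -1, -19/2)
T4 shear: z ← z − 1/2·x: (0, -5, 7) → (0, -5, 7); (0, -1, -19/2) → (0, -1, -19/2)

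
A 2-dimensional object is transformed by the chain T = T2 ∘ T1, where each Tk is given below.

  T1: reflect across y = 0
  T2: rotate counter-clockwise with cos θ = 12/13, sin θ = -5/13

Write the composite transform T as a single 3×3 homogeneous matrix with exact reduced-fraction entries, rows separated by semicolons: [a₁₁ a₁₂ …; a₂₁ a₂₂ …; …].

T1 = [1 0 0; 0 -1 0; 0 0 1]
T2·T1 = [12/13 -5/13 0; -5/13 -12/13 0; 0 0 1]

T = [12/13 -5/13 0; -5/13 -12/13 0; 0 0 1]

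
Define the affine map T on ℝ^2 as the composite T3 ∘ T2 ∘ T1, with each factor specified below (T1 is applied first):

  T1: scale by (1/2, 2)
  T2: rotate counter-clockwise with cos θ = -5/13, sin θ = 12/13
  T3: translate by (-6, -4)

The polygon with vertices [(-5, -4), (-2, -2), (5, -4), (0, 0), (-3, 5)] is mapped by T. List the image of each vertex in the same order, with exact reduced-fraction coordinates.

T1 scale by (1/2, 2): (-5, -4) → (-5/2, -8); (-2, -2) → (-1, -4); (5, -4) → (5/2, -8); (0, 0) → (0, 0); (-3, 5) → (-3/2, 10)
T2 rotate counter-clockwise with cos θ = -5/13, sin θ = 12/13: (-5/2, -8) → (217/26, 10/13); (-1, -4) → (53/13, 8/13); (5/2, -8) → (167/26, 70/13); (0, 0) → (0, 0); (-3/2, 10) → (-225/26, -68/13)
T3 translate by (-6, -4): (217/26, 10/13) → (61/26, -42/13); (53/13, 8/13) → (-25/13, -44/13); (167/26, 70/13) → (11/26, 18/13); (0, 0) → (-6, -4); (-225/26, -68/13) → (-381/26, -120/13)

image vertices: (61/26, -42/13), (-25/13, -44/13), (11/26, 18/13), (-6, -4), (-381/26, -120/13)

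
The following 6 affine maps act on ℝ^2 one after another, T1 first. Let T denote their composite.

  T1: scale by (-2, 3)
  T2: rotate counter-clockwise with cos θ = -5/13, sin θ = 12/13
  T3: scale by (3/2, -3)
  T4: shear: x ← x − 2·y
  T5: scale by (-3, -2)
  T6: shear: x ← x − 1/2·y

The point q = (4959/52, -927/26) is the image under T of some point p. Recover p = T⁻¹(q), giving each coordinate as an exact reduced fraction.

p = (4, -5/4)

T1 = [-2 0 0; 0 3 0; 0 0 1]
T2·T1 = [10/13 -36/13 0; -24/13 -15/13 0; 0 0 1]
T3·…·T1 = [15/13 -54/13 0; 72/13 45/13 0; 0 0 1]
T4·…·T1 = [-129/13 -144/13 0; 72/13 45/13 0; 0 0 1]
T5·…·T1 = [387/13 432/13 0; -144/13 -90/13 0; 0 0 1]
T6·…·T1 = [459/13 477/13 0; -144/13 -90/13 0; 0 0 1]
det M = 162; M⁻¹ = [-5/117 -53/234 0; 8/117 17/78 0; 0 0 1]
M⁻¹ · (4959/52, -927/26)ᵀ = (4, -5/4)ᵀ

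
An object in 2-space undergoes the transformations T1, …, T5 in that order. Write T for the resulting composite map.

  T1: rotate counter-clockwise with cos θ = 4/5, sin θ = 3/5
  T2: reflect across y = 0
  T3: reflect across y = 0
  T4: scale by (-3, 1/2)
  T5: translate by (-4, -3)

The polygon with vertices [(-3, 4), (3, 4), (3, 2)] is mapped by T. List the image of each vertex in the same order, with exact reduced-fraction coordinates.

T1 rotate counter-clockwise with cos θ = 4/5, sin θ = 3/5: (-3, 4) → (-24/5, 7/5); (3, 4) → (0, 5); (3, 2) → (6/5, 17/5)
T2 reflect across y = 0: (-24/5, 7/5) → (-24/5, -7/5); (0, 5) → (0, -5); (6/5, 17/5) → (6/5, -17/5)
T3 reflect across y = 0: (-24/5, -7/5) → (-24/5, 7/5); (0, -5) → (0, 5); (6/5, -17/5) → (6/5, 17/5)
T4 scale by (-3, 1/2): (-24/5, 7/5) → (72/5, 7/10); (0, 5) → (0, 5/2); (6/5, 17/5) → (-18/5, 17/10)
T5 translate by (-4, -3): (72/5, 7/10) → (52/5, -23/10); (0, 5/2) → (-4, -1/2); (-18/5, 17/10) → (-38/5, -13/10)

image vertices: (52/5, -23/10), (-4, -1/2), (-38/5, -13/10)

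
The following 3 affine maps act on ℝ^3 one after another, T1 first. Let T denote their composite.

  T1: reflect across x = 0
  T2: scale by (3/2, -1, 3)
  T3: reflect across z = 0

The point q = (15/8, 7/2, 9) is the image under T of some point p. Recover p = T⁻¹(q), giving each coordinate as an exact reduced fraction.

T1 = [-1 0 0 0; 0 1 0 0; 0 0 1 0; 0 0 0 1]
T2·T1 = [-3/2 0 0 0; 0 -1 0 0; 0 0 3 0; 0 0 0 1]
T3·…·T1 = [-3/2 0 0 0; 0 -1 0 0; 0 0 -3 0; 0 0 0 1]
det M = -9/2; M⁻¹ = [-2/3 0 0 0; 0 -1 0 0; 0 0 -1/3 0; 0 0 0 1]
M⁻¹ · (15/8, 7/2, 9)ᵀ = (-5/4, -7/2, -3)ᵀ

p = (-5/4, -7/2, -3)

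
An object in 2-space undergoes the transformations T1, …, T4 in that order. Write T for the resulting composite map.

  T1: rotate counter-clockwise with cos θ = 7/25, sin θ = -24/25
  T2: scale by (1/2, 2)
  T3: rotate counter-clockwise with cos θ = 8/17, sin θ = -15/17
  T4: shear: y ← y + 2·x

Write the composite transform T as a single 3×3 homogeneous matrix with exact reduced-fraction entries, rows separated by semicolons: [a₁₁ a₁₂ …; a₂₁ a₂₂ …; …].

T = [-692/425 18/25 0; -3641/850 32/25 0; 0 0 1]

T1 = [7/25 24/25 0; -24/25 7/25 0; 0 0 1]
T2·T1 = [7/50 12/25 0; -48/25 14/25 0; 0 0 1]
T3·…·T1 = [-692/425 18/25 0; -873/850 -4/25 0; 0 0 1]
T4·…·T1 = [-692/425 18/25 0; -3641/850 32/25 0; 0 0 1]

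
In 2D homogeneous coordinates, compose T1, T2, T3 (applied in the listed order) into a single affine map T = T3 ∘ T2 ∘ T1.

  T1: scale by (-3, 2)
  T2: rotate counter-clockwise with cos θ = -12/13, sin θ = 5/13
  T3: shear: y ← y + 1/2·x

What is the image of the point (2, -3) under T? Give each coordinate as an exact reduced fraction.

T1 scale by (-3, 2): (2, -3) → (-6, -6)
T2 rotate counter-clockwise with cos θ = -12/13, sin θ = 5/13: (-6, -6) → (102/13, 42/13)
T3 shear: y ← y + 1/2·x: (102/13, 42/13) → (102/13, 93/13)

T(p) = (102/13, 93/13)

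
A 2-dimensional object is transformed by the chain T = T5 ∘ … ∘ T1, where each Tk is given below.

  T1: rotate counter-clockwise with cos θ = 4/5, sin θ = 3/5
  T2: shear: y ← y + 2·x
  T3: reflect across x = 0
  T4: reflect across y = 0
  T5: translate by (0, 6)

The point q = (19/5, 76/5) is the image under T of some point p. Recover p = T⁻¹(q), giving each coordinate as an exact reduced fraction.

p = (-4, 1)

T1 = [4/5 -3/5 0; 3/5 4/5 0; 0 0 1]
T2·T1 = [4/5 -3/5 0; 11/5 -2/5 0; 0 0 1]
T3·…·T1 = [-4/5 3/5 0; 11/5 -2/5 0; 0 0 1]
T4·…·T1 = [-4/5 3/5 0; -11/5 2/5 0; 0 0 1]
T5·…·T1 = [-4/5 3/5 0; -11/5 2/5 6; 0 0 1]
det M = 1; M⁻¹ = [2/5 -3/5 18/5; 11/5 -4/5 24/5; 0 0 1]
M⁻¹ · (19/5, 76/5)ᵀ = (-4, 1)ᵀ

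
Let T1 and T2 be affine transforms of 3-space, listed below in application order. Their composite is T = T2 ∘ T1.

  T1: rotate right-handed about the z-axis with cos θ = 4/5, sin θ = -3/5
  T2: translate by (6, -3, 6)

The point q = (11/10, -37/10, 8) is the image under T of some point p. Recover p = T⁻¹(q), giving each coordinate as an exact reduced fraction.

p = (-7/2, -7/2, 2)

T1 = [4/5 3/5 0 0; -3/5 4/5 0 0; 0 0 1 0; 0 0 0 1]
T2·T1 = [4/5 3/5 0 6; -3/5 4/5 0 -3; 0 0 1 6; 0 0 0 1]
det M = 1; M⁻¹ = [4/5 -3/5 0 -33/5; 3/5 4/5 0 -6/5; 0 0 1 -6; 0 0 0 1]
M⁻¹ · (11/10, -37/10, 8)ᵀ = (-7/2, -7/2, 2)ᵀ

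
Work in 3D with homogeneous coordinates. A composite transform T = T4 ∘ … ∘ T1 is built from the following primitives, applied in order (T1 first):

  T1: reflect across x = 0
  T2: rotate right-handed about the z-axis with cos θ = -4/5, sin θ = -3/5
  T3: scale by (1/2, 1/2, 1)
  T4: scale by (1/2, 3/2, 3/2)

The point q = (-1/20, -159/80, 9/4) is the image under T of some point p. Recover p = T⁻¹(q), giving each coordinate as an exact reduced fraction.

T1 = [-1 0 0 0; 0 1 0 0; 0 0 1 0; 0 0 0 1]
T2·T1 = [4/5 3/5 0 0; 3/5 -4/5 0 0; 0 0 1 0; 0 0 0 1]
T3·…·T1 = [2/5 3/10 0 0; 3/10 -2/5 0 0; 0 0 1 0; 0 0 0 1]
T4·…·T1 = [1/5 3/20 0 0; 9/20 -3/5 0 0; 0 0 3/2 0; 0 0 0 1]
det M = -9/32; M⁻¹ = [16/5 4/5 0 0; 12/5 -16/15 0 0; 0 0 2/3 0; 0 0 0 1]
M⁻¹ · (-1/20, -159/80, 9/4)ᵀ = (-7/4, 2, 3/2)ᵀ

p = (-7/4, 2, 3/2)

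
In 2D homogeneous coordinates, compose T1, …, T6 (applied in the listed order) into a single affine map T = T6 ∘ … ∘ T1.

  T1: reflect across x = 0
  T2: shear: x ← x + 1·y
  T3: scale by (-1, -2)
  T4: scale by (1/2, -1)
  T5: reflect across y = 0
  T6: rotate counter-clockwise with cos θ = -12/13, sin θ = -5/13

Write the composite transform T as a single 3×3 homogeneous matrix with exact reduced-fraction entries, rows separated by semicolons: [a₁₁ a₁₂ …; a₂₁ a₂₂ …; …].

T = [-6/13 -4/13 0; -5/26 53/26 0; 0 0 1]

T1 = [-1 0 0; 0 1 0; 0 0 1]
T2·T1 = [-1 1 0; 0 1 0; 0 0 1]
T3·…·T1 = [1 -1 0; 0 -2 0; 0 0 1]
T4·…·T1 = [1/2 -1/2 0; 0 2 0; 0 0 1]
T5·…·T1 = [1/2 -1/2 0; 0 -2 0; 0 0 1]
T6·…·T1 = [-6/13 -4/13 0; -5/26 53/26 0; 0 0 1]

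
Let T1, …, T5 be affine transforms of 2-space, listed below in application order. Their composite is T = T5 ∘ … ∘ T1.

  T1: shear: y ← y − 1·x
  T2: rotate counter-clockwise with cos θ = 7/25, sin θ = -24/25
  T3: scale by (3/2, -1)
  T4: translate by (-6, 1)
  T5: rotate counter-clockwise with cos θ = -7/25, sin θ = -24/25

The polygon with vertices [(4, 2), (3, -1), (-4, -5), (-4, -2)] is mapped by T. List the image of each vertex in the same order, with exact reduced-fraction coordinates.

image vertices: (36/5, 27/5), (387/50, 217/25), (12/125, 1184/125), (-48/25, 139/25)

T1 shear: y ← y − 1·x: (4, 2) → (4, -2); (3, -1) → (3, -4); (-4, -5) → (-4, -1); (-4, -2) → (-4, 2)
T2 rotate counter-clockwise with cos θ = 7/25, sin θ = -24/25: (4, -2) → (-4/5, -22/5); (3, -4) → (-3, -4); (-4, -1) → (-52/25, 89/25); (-4, 2) → (4/5, 22/5)
T3 scale by (3/2, -1): (-4/5, -22/5) → (-6/5, 22/5); (-3, -4) → (-9/2, 4); (-52/25, 89/25) → (-78/25, -89/25); (4/5, 22/5) → (6/5, -22/5)
T4 translate by (-6, 1): (-6/5, 22/5) → (-36/5, 27/5); (-9/2, 4) → (-21/2, 5); (-78/25, -89/25) → (-228/25, -64/25); (6/5, -22/5) → (-24/5, -17/5)
T5 rotate counter-clockwise with cos θ = -7/25, sin θ = -24/25: (-36/5, 27/5) → (36/5, 27/5); (-21/2, 5) → (387/50, 217/25); (-228/25, -64/25) → (12/125, 1184/125); (-24/5, -17/5) → (-48/25, 139/25)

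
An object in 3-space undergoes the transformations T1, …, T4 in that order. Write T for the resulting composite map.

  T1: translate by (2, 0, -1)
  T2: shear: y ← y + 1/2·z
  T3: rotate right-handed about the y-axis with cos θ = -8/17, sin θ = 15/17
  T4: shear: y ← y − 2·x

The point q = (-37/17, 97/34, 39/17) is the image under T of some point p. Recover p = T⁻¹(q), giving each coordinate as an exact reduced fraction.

p = (-3, 0, -2)

T1 = [1 0 0 2; 0 1 0 0; 0 0 1 -1; 0 0 0 1]
T2·T1 = [1 0 0 2; 0 1 1/2 -1/2; 0 0 1 -1; 0 0 0 1]
T3·…·T1 = [-8/17 0 15/17 -31/17; 0 1 1/2 -1/2; -15/17 0 -8/17 -22/17; 0 0 0 1]
T4·…·T1 = [-8/17 0 15/17 -31/17; 16/17 1 -43/34 107/34; -15/17 0 -8/17 -22/17; 0 0 0 1]
det M = 1; M⁻¹ = [-8/17 0 -15/17 -2; 53/34 1 4/17 0; 15/17 0 -8/17 1; 0 0 0 1]
M⁻¹ · (-37/17, 97/34, 39/17)ᵀ = (-3, 0, -2)ᵀ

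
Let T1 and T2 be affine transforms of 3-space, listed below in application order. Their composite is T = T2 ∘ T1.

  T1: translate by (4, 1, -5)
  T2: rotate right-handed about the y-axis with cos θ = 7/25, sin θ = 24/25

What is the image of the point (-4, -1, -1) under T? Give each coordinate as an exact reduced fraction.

T(p) = (-144/25, 0, -42/25)

T1 translate by (4, 1, -5): (-4, -1, -1) → (0, 0, -6)
T2 rotate right-handed about the y-axis with cos θ = 7/25, sin θ = 24/25: (0, 0, -6) → (-144/25, 0, -42/25)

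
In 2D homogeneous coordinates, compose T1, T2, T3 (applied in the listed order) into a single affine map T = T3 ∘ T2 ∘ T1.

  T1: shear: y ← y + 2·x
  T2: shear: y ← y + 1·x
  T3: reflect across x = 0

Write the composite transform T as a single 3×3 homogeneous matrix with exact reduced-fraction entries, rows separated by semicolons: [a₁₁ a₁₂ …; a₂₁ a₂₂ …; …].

T1 = [1 0 0; 2 1 0; 0 0 1]
T2·T1 = [1 0 0; 3 1 0; 0 0 1]
T3·…·T1 = [-1 0 0; 3 1 0; 0 0 1]

T = [-1 0 0; 3 1 0; 0 0 1]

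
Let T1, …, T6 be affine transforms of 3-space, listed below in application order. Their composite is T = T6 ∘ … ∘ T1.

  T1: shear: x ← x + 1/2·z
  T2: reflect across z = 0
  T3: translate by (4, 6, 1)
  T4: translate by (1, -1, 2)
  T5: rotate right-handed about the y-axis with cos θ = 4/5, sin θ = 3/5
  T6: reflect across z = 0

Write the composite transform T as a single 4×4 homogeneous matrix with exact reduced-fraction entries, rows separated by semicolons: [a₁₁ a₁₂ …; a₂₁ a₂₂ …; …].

T1 = [1 0 1/2 0; 0 1 0 0; 0 0 1 0; 0 0 0 1]
T2·T1 = [1 0 1/2 0; 0 1 0 0; 0 0 -1 0; 0 0 0 1]
T3·…·T1 = [1 0 1/2 4; 0 1 0 6; 0 0 -1 1; 0 0 0 1]
T4·…·T1 = [1 0 1/2 5; 0 1 0 5; 0 0 -1 3; 0 0 0 1]
T5·…·T1 = [4/5 0 -1/5 29/5; 0 1 0 5; -3/5 0 -11/10 -3/5; 0 0 0 1]
T6·…·T1 = [4/5 0 -1/5 29/5; 0 1 0 5; 3/5 0 11/10 3/5; 0 0 0 1]

T = [4/5 0 -1/5 29/5; 0 1 0 5; 3/5 0 11/10 3/5; 0 0 0 1]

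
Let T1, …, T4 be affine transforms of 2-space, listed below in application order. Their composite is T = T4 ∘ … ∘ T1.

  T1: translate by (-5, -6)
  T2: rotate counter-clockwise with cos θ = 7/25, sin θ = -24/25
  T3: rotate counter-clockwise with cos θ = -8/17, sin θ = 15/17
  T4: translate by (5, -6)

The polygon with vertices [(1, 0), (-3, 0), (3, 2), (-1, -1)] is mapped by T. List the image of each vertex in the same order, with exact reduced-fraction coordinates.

image vertices: (2691/425, -5562/425), (59/17, -270/17), (541/85, -872/85), (28/5, -76/5)

T1 translate by (-5, -6): (1, 0) → (-4, -6); (-3, 0) → (-8, -6); (3, 2) → (-2, -4); (-1, -1) → (-6, -7)
T2 rotate counter-clockwise with cos θ = 7/25, sin θ = -24/25: (-4, -6) → (-172/25, 54/25); (-8, -6) → (-8, 6); (-2, -4) → (-22/5, 4/5); (-6, -7) → (-42/5, 19/5)
T3 rotate counter-clockwise with cos θ = -8/17, sin θ = 15/17: (-172/25, 54/25) → (566/425, -3012/425); (-8, 6) → (-26/17, -168/17); (-22/5, 4/5) → (116/85, -362/85); (-42/5, 19/5) → (3/5, -46/5)
T4 translate by (5, -6): (566/425, -3012/425) → (2691/425, -5562/425); (-26/17, -168/17) → (59/17, -270/17); (116/85, -362/85) → (541/85, -872/85); (3/5, -46/5) → (28/5, -76/5)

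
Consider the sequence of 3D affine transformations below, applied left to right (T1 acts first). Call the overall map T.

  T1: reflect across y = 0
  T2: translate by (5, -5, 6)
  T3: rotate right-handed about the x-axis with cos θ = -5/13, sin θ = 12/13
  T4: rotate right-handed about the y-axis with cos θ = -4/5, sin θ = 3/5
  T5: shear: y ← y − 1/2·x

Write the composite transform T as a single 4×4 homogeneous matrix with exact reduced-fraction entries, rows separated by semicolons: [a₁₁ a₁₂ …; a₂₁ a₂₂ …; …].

T = [-4/5 -36/65 -3/13 -106/13; 2/5 43/65 -21/26 6/13; -3/5 48/65 4/13 33/13; 0 0 0 1]

T1 = [1 0 0 0; 0 -1 0 0; 0 0 1 0; 0 0 0 1]
T2·T1 = [1 0 0 5; 0 -1 0 -5; 0 0 1 6; 0 0 0 1]
T3·…·T1 = [1 0 0 5; 0 5/13 -12/13 -47/13; 0 -12/13 -5/13 -90/13; 0 0 0 1]
T4·…·T1 = [-4/5 -36/65 -3/13 -106/13; 0 5/13 -12/13 -47/13; -3/5 48/65 4/13 33/13; 0 0 0 1]
T5·…·T1 = [-4/5 -36/65 -3/13 -106/13; 2/5 43/65 -21/26 6/13; -3/5 48/65 4/13 33/13; 0 0 0 1]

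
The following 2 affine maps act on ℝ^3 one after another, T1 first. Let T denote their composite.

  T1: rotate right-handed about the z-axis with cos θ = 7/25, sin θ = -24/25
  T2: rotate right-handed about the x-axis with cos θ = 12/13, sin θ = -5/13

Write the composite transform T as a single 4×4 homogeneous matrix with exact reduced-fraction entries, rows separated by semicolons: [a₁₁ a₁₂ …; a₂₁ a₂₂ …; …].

T = [7/25 24/25 0 0; -288/325 84/325 5/13 0; 24/65 -7/65 12/13 0; 0 0 0 1]

T1 = [7/25 24/25 0 0; -24/25 7/25 0 0; 0 0 1 0; 0 0 0 1]
T2·T1 = [7/25 24/25 0 0; -288/325 84/325 5/13 0; 24/65 -7/65 12/13 0; 0 0 0 1]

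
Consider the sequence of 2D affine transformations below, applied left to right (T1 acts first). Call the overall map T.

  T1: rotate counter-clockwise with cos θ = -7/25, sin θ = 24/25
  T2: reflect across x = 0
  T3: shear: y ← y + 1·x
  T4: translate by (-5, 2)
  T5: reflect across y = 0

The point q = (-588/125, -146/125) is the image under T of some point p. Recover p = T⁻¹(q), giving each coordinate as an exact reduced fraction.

p = (-1, 3/5)

T1 = [-7/25 -24/25 0; 24/25 -7/25 0; 0 0 1]
T2·T1 = [7/25 24/25 0; 24/25 -7/25 0; 0 0 1]
T3·…·T1 = [7/25 24/25 0; 31/25 17/25 0; 0 0 1]
T4·…·T1 = [7/25 24/25 -5; 31/25 17/25 2; 0 0 1]
T5·…·T1 = [7/25 24/25 -5; -31/25 -17/25 -2; 0 0 1]
det M = 1; M⁻¹ = [-17/25 -24/25 -133/25; 31/25 7/25 169/25; 0 0 1]
M⁻¹ · (-588/125, -146/125)ᵀ = (-1, 3/5)ᵀ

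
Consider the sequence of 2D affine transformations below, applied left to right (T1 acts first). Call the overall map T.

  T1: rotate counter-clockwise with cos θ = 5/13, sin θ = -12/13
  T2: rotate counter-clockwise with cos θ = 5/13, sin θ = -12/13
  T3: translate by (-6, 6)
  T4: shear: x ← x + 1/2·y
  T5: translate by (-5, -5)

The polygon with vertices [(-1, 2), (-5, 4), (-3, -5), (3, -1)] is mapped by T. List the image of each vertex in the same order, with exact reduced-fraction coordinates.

image vertices: (-1052/169, 51/169), (-215/169, 293/169), (-2235/338, 1124/169), (-3899/338, -72/169)

T1 rotate counter-clockwise with cos θ = 5/13, sin θ = -12/13: (-1, 2) → (19/13, 22/13); (-5, 4) → (23/13, 80/13); (-3, -5) → (-75/13, 11/13); (3, -1) → (3/13, -41/13)
T2 rotate counter-clockwise with cos θ = 5/13, sin θ = -12/13: (19/13, 22/13) → (359/169, -118/169); (23/13, 80/13) → (1075/169, 124/169); (-75/13, 11/13) → (-243/169, 955/169); (3/13, -41/13) → (-477/169, -241/169)
T3 translate by (-6, 6): (359/169, -118/169) → (-655/169, 896/169); (1075/169, 124/169) → (61/169, 1138/169); (-243/169, 955/169) → (-1257/169, 1969/169); (-477/169, -241/169) → (-1491/169, 773/169)
T4 shear: x ← x + 1/2·y: (-655/169, 896/169) → (-207/169, 896/169); (61/169, 1138/169) → (630/169, 1138/169); (-1257/169, 1969/169) → (-545/338, 1969/169); (-1491/169, 773/169) → (-2209/338, 773/169)
T5 translate by (-5, -5): (-207/169, 896/169) → (-1052/169, 51/169); (630/169, 1138/169) → (-215/169, 293/169); (-545/338, 1969/169) → (-2235/338, 1124/169); (-2209/338, 773/169) → (-3899/338, -72/169)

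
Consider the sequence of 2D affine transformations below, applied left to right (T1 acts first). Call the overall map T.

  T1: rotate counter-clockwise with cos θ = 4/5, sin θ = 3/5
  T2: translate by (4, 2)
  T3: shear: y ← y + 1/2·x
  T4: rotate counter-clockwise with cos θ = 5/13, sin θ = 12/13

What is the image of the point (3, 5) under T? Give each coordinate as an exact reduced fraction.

T(p) = (-97/13, 883/130)

T1 rotate counter-clockwise with cos θ = 4/5, sin θ = 3/5: (3, 5) → (-3/5, 29/5)
T2 translate by (4, 2): (-3/5, 29/5) → (17/5, 39/5)
T3 shear: y ← y + 1/2·x: (17/5, 39/5) → (17/5, 19/2)
T4 rotate counter-clockwise with cos θ = 5/13, sin θ = 12/13: (17/5, 19/2) → (-97/13, 883/130)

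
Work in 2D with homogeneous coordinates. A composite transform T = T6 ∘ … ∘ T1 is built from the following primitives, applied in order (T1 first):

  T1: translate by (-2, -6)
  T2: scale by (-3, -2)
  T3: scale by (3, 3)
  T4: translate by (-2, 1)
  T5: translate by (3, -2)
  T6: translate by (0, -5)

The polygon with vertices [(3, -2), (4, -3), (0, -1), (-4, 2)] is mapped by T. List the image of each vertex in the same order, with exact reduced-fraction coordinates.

T1 translate by (-2, -6): (3, -2) → (1, -8); (4, -3) → (2, -9); (0, -1) → (-2, -7); (-4, 2) → (-6, -4)
T2 scale by (-3, -2): (1, -8) → (-3, 16); (2, -9) → (-6, 18); (-2, -7) → (6, 14); (-6, -4) → (18, 8)
T3 scale by (3, 3): (-3, 16) → (-9, 48); (-6, 18) → (-18, 54); (6, 14) → (18, 42); (18, 8) → (54, 24)
T4 translate by (-2, 1): (-9, 48) → (-11, 49); (-18, 54) → (-20, 55); (18, 42) → (16, 43); (54, 24) → (52, 25)
T5 translate by (3, -2): (-11, 49) → (-8, 47); (-20, 55) → (-17, 53); (16, 43) → (19, 41); (52, 25) → (55, 23)
T6 translate by (0, -5): (-8, 47) → (-8, 42); (-17, 53) → (-17, 48); (19, 41) → (19, 36); (55, 23) → (55, 18)

image vertices: (-8, 42), (-17, 48), (19, 36), (55, 18)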